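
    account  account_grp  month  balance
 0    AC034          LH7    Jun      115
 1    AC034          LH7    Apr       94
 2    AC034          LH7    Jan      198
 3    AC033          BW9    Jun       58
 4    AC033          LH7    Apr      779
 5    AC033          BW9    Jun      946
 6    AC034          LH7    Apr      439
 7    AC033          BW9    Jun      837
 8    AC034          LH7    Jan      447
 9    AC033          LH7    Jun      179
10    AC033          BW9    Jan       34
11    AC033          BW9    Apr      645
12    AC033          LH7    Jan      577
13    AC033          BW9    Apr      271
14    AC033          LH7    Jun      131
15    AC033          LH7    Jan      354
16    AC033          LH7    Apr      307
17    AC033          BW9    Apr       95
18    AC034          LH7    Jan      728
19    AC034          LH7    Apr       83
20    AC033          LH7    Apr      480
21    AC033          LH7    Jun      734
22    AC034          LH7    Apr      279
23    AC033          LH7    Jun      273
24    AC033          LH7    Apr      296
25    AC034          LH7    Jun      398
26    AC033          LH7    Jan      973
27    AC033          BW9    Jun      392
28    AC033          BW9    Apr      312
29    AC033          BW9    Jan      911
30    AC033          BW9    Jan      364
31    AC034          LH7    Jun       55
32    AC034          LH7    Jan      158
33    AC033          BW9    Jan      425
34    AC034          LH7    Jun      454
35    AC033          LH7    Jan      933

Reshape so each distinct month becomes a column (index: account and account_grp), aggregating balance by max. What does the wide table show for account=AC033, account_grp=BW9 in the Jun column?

Rows with account=AC033, account_grp=BW9 and month=Jun: balance values are 58, 946, 837, 392.
max(58, 946, 837, 392) = 946.

946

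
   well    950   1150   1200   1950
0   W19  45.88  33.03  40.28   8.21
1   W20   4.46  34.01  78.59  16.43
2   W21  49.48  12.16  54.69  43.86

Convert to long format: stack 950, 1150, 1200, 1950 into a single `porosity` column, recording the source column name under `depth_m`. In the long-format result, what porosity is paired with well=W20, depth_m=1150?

Unpivoting turns each (well, wide-column) pair into one long row.
The wide cell at row W20, column 1150 holds 34.01, so the long row (W20, 1150) has porosity=34.01.

34.01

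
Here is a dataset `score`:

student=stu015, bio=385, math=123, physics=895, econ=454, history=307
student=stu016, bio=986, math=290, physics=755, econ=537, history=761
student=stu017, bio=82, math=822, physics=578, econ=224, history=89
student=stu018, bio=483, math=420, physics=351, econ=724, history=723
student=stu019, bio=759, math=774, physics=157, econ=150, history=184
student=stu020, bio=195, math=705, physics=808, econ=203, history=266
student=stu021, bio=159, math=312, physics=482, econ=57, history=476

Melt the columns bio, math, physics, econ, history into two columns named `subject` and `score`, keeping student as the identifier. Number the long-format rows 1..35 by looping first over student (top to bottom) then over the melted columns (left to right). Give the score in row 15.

89

35 rows total (7 × 5). Row 15: index ⌊(15-1)/5⌋ = 2 into student → stu017; (15-1) mod 5 = 4 into the melted columns → history.
So row 15 is (stu017, history, 89); score = 89.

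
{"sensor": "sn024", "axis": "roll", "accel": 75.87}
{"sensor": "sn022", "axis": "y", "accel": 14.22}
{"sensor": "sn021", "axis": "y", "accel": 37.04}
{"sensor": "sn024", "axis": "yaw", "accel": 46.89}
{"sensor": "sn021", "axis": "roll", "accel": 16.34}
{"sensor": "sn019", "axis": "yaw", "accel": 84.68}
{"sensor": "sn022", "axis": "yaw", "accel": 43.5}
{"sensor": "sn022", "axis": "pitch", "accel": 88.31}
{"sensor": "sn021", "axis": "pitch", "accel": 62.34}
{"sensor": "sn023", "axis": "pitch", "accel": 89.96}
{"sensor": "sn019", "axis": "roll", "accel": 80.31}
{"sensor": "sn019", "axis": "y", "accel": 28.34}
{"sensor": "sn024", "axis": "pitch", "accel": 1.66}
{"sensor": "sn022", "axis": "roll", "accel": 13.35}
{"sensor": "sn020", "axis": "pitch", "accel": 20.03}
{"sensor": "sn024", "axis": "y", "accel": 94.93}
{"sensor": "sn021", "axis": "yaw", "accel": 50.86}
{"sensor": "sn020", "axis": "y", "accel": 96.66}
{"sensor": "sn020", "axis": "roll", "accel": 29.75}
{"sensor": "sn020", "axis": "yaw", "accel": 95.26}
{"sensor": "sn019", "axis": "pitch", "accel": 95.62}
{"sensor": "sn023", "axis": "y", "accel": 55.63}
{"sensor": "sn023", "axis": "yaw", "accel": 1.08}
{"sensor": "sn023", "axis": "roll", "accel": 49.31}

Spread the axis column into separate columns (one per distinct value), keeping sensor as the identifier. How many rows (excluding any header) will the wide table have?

6 distinct sensor values → 6 rows.

6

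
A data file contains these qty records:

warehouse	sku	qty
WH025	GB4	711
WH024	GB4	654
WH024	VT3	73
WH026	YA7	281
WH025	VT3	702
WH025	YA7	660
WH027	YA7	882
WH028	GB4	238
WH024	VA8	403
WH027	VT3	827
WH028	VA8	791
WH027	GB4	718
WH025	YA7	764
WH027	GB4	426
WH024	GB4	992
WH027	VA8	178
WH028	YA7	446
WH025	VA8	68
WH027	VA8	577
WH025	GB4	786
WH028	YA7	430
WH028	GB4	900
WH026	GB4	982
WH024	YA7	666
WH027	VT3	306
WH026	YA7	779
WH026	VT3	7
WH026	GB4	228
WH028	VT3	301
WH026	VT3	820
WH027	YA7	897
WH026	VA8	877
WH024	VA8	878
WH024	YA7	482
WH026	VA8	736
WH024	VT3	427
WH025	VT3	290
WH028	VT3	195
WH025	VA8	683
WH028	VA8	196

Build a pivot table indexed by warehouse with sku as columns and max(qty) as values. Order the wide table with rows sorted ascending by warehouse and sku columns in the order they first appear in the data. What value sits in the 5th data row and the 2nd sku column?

301

With rows sorted ascending by warehouse, row 5 is warehouse=WH028. sku columns in first-appearance order: GB4, VT3, YA7, VA8; column 2 is VT3.
Long rows with warehouse=WH028, sku=VT3: max(301, 195) = 301.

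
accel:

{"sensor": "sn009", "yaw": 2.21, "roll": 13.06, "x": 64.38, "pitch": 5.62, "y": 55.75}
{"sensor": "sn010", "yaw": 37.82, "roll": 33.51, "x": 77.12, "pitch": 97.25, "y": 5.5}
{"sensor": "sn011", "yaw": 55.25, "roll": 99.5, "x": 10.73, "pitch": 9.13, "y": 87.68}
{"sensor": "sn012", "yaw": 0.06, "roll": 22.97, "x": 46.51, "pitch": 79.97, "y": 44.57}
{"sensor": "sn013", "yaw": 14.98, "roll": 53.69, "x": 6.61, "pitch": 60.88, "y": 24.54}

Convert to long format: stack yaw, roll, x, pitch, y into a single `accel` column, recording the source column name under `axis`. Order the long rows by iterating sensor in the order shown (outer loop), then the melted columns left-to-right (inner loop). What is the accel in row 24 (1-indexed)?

25 rows total (5 × 5). Row 24: index ⌊(24-1)/5⌋ = 4 into sensor → sn013; (24-1) mod 5 = 3 into the melted columns → pitch.
So row 24 is (sn013, pitch, 60.88); accel = 60.88.

60.88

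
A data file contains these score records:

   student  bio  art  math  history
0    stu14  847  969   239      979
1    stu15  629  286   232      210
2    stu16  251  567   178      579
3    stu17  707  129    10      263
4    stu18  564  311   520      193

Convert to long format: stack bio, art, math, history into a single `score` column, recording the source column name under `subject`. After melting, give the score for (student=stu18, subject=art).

Unpivoting turns each (student, wide-column) pair into one long row.
The wide cell at row stu18, column art holds 311, so the long row (stu18, art) has score=311.

311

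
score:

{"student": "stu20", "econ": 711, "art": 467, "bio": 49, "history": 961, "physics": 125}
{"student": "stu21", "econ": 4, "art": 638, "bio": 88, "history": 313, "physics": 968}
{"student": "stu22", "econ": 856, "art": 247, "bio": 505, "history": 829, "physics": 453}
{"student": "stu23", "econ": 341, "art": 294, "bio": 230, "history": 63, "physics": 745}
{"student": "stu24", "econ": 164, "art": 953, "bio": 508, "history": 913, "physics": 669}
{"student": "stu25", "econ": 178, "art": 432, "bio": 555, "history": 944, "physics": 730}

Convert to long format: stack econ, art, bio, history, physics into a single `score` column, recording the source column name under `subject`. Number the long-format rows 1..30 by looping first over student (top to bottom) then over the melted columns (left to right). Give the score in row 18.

230

30 rows total (6 × 5). Row 18: index ⌊(18-1)/5⌋ = 3 into student → stu23; (18-1) mod 5 = 2 into the melted columns → bio.
So row 18 is (stu23, bio, 230); score = 230.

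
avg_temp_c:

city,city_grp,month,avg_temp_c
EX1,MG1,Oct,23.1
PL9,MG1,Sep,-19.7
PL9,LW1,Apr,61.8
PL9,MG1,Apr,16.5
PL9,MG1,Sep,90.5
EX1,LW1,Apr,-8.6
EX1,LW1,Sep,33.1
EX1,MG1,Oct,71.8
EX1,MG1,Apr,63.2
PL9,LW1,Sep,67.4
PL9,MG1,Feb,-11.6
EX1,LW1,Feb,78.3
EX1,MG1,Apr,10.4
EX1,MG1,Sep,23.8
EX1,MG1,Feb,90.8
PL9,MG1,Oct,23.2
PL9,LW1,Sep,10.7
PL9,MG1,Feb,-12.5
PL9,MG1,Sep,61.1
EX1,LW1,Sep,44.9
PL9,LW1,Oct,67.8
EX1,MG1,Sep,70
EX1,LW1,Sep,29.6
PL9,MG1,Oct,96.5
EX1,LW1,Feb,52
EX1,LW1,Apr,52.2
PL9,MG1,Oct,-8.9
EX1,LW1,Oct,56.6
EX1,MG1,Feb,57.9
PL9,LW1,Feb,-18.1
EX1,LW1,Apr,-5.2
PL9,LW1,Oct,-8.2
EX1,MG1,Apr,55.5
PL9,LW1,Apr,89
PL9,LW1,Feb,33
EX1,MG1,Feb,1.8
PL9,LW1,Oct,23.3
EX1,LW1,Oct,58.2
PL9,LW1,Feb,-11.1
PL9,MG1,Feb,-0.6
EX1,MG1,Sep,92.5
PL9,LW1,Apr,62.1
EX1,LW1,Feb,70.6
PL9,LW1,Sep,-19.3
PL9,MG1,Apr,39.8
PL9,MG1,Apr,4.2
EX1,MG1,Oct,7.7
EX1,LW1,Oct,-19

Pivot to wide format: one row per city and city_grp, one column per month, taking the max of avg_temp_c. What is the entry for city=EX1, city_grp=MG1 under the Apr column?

Rows with city=EX1, city_grp=MG1 and month=Apr: avg_temp_c values are 63.2, 10.4, 55.5.
max(63.2, 10.4, 55.5) = 63.2.

63.2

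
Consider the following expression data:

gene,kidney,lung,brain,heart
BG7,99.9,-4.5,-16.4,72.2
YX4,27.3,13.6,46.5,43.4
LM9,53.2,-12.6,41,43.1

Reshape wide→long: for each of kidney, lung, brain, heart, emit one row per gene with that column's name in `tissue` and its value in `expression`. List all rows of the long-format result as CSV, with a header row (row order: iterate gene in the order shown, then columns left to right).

gene,tissue,expression
BG7,kidney,99.9
BG7,lung,-4.5
BG7,brain,-16.4
BG7,heart,72.2
YX4,kidney,27.3
YX4,lung,13.6
YX4,brain,46.5
YX4,heart,43.4
LM9,kidney,53.2
LM9,lung,-12.6
LM9,brain,41
LM9,heart,43.1

Each (gene, column) pair becomes one row: 3 × 4 = 12 rows.
For example, (BG7, kidney) → expression=99.9.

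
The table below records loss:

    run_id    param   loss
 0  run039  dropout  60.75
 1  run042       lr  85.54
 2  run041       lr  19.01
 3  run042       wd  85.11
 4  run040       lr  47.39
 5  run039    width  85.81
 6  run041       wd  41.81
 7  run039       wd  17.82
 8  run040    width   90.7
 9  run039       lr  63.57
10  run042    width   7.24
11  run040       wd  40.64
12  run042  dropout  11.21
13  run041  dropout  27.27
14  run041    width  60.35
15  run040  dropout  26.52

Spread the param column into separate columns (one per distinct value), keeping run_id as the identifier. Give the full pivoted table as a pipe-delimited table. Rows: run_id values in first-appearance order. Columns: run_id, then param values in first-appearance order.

| run_id | dropout | lr | wd | width |
| run039 | 60.75 | 63.57 | 17.82 | 85.81 |
| run042 | 11.21 | 85.54 | 85.11 | 7.24 |
| run041 | 27.27 | 19.01 | 41.81 | 60.35 |
| run040 | 26.52 | 47.39 | 40.64 | 90.7 |

Columns: run_id plus the 4 distinct param values (dropout, lr, wd, width).
For example, row run039 column dropout takes loss=60.75 from the long row (run039, dropout).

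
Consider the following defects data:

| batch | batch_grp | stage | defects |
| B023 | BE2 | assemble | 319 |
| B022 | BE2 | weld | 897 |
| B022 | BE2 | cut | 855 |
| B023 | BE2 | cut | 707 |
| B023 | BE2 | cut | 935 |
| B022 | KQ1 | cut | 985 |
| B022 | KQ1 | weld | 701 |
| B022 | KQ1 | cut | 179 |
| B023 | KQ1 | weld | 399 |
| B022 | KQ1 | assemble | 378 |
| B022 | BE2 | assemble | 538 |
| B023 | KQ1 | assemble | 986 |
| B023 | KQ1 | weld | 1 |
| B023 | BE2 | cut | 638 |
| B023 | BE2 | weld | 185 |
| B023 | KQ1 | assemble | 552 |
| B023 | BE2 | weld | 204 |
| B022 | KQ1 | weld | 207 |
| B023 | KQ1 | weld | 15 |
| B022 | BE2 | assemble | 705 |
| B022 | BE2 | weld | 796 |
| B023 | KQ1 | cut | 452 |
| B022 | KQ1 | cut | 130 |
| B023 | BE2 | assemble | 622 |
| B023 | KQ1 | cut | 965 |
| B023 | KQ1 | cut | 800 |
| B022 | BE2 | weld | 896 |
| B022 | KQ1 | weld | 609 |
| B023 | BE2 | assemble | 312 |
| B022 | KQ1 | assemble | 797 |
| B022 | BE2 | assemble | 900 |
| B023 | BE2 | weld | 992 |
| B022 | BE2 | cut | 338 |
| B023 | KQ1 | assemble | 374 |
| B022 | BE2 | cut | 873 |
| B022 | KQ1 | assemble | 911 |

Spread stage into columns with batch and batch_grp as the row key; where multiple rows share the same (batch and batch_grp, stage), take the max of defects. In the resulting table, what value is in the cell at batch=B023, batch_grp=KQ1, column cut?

Rows with batch=B023, batch_grp=KQ1 and stage=cut: defects values are 452, 965, 800.
max(452, 965, 800) = 965.

965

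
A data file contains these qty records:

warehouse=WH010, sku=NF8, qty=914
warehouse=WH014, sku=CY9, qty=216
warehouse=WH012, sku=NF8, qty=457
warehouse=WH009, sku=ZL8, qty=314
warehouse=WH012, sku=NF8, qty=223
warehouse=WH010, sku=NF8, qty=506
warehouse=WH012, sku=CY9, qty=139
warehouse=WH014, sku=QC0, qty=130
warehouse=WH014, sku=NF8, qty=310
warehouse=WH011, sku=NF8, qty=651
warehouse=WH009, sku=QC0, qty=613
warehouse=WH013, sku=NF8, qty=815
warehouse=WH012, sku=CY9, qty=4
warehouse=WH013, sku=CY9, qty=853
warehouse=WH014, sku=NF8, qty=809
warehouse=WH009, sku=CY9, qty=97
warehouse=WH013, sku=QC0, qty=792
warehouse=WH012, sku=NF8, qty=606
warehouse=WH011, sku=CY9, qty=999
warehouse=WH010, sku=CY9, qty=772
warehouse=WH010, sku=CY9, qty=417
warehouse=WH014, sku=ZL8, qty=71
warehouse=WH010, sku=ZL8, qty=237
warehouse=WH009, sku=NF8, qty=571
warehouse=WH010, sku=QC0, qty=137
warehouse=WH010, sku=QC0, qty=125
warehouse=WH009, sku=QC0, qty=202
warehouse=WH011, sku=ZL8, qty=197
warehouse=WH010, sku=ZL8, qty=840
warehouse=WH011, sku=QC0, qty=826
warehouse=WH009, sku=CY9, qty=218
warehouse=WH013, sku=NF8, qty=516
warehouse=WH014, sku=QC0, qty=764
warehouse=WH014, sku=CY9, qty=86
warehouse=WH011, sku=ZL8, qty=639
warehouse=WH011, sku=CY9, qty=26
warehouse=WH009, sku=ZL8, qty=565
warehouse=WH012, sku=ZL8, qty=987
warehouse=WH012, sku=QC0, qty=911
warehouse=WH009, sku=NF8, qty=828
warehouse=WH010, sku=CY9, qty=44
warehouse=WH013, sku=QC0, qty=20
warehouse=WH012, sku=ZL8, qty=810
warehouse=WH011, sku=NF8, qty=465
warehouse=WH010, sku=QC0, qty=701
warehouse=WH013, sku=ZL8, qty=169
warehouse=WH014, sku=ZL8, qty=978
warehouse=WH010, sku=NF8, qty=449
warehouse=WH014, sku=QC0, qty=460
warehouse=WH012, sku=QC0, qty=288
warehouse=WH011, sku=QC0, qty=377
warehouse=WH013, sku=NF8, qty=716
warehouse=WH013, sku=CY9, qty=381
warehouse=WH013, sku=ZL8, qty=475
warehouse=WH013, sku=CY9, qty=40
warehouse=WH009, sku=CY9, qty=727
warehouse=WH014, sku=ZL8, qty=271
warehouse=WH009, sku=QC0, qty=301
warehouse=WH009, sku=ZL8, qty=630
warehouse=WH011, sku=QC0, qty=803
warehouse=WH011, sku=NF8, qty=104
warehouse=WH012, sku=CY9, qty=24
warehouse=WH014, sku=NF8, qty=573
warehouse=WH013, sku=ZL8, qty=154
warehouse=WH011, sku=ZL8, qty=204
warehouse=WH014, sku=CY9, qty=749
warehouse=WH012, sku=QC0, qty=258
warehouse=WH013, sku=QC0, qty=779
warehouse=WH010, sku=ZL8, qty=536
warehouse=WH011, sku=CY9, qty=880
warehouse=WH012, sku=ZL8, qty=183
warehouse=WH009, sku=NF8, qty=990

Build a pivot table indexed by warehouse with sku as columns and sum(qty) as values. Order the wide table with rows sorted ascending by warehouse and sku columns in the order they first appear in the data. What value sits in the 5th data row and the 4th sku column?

1591

With rows sorted ascending by warehouse, row 5 is warehouse=WH013. sku columns in first-appearance order: NF8, CY9, ZL8, QC0; column 4 is QC0.
Long rows with warehouse=WH013, sku=QC0: 792 + 20 + 779 = 1591.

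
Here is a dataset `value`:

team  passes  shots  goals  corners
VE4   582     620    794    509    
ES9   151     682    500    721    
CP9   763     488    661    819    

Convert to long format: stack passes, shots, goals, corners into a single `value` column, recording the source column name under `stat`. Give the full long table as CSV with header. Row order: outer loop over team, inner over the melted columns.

Each (team, column) pair becomes one row: 3 × 4 = 12 rows.
For example, (VE4, passes) → value=582.

team,stat,value
VE4,passes,582
VE4,shots,620
VE4,goals,794
VE4,corners,509
ES9,passes,151
ES9,shots,682
ES9,goals,500
ES9,corners,721
CP9,passes,763
CP9,shots,488
CP9,goals,661
CP9,corners,819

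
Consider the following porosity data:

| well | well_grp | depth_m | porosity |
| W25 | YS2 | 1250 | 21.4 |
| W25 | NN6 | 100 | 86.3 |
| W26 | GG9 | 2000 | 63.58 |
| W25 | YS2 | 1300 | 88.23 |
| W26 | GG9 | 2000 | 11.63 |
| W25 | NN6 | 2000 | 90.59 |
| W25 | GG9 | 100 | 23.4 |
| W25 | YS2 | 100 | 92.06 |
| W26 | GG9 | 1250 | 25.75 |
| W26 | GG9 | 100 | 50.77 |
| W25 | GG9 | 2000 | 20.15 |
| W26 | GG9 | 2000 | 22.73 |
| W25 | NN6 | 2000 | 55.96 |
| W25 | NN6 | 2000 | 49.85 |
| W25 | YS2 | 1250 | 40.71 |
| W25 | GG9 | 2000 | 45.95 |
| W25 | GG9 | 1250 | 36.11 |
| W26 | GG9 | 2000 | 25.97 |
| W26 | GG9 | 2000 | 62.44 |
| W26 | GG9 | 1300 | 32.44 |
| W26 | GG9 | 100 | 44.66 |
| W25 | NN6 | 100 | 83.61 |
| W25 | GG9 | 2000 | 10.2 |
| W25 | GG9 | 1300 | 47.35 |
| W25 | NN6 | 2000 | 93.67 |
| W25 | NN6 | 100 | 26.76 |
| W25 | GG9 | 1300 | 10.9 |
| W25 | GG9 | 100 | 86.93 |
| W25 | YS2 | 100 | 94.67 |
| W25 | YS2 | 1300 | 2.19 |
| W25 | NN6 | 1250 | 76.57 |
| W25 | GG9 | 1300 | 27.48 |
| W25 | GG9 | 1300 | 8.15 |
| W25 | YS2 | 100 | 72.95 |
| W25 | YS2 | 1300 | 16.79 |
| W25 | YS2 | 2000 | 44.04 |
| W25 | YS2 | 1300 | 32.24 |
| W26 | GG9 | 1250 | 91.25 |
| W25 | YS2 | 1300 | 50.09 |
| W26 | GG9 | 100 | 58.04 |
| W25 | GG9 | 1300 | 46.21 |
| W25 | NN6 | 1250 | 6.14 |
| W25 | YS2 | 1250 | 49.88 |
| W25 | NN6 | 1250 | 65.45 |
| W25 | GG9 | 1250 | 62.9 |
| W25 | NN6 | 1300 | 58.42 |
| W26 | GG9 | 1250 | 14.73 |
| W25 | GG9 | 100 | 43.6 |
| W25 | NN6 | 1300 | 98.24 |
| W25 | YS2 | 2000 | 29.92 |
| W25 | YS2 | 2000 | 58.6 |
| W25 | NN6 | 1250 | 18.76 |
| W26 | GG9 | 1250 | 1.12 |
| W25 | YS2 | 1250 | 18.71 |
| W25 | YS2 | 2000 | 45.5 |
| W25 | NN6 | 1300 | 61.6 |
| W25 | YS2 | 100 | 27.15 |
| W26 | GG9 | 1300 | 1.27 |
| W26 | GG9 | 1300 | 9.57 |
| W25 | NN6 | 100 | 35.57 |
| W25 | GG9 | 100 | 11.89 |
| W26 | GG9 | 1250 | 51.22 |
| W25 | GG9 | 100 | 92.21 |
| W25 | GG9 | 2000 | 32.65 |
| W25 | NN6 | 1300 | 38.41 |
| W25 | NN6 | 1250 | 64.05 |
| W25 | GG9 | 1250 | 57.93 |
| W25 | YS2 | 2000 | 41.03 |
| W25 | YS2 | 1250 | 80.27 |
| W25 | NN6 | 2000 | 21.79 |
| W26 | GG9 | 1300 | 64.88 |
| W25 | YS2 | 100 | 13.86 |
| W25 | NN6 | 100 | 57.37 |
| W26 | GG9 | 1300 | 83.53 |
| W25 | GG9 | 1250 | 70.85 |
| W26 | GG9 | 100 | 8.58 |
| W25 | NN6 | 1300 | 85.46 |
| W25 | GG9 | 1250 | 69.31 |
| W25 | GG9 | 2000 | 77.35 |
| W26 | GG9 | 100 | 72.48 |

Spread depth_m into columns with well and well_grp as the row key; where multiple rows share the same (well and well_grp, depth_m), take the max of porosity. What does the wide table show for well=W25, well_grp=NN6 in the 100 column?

Rows with well=W25, well_grp=NN6 and depth_m=100: porosity values are 86.3, 83.61, 26.76, 35.57, 57.37.
max(86.3, 83.61, 26.76, 35.57, 57.37) = 86.3.

86.3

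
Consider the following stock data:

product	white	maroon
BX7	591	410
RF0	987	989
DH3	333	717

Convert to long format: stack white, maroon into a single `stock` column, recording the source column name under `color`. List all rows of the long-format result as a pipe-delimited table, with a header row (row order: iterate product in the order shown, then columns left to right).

| product | color | stock |
| BX7 | white | 591 |
| BX7 | maroon | 410 |
| RF0 | white | 987 |
| RF0 | maroon | 989 |
| DH3 | white | 333 |
| DH3 | maroon | 717 |

Each (product, column) pair becomes one row: 3 × 2 = 6 rows.
For example, (BX7, white) → stock=591.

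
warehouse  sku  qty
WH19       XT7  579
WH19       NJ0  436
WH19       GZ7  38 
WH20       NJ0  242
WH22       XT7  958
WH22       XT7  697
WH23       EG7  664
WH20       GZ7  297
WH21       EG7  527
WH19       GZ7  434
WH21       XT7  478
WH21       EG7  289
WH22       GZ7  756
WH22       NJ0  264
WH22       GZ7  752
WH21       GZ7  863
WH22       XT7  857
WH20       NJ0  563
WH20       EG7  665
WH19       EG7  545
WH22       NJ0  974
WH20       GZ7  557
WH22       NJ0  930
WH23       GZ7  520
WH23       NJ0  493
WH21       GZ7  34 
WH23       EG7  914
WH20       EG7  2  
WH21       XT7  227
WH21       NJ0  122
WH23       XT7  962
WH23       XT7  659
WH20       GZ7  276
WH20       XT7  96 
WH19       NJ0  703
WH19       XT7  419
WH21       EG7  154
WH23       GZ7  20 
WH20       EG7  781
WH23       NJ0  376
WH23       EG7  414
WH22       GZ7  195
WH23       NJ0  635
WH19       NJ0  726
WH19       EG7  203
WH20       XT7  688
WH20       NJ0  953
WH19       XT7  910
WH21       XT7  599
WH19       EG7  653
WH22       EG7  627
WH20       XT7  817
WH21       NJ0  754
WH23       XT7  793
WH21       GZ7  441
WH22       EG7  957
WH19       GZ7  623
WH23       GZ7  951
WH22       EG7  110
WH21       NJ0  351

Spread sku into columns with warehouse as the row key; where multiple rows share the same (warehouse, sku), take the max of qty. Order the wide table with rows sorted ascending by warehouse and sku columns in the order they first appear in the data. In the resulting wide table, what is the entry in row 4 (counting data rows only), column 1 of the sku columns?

With rows sorted ascending by warehouse, row 4 is warehouse=WH22. sku columns in first-appearance order: XT7, NJ0, GZ7, EG7; column 1 is XT7.
Long rows with warehouse=WH22, sku=XT7: max(958, 697, 857) = 958.

958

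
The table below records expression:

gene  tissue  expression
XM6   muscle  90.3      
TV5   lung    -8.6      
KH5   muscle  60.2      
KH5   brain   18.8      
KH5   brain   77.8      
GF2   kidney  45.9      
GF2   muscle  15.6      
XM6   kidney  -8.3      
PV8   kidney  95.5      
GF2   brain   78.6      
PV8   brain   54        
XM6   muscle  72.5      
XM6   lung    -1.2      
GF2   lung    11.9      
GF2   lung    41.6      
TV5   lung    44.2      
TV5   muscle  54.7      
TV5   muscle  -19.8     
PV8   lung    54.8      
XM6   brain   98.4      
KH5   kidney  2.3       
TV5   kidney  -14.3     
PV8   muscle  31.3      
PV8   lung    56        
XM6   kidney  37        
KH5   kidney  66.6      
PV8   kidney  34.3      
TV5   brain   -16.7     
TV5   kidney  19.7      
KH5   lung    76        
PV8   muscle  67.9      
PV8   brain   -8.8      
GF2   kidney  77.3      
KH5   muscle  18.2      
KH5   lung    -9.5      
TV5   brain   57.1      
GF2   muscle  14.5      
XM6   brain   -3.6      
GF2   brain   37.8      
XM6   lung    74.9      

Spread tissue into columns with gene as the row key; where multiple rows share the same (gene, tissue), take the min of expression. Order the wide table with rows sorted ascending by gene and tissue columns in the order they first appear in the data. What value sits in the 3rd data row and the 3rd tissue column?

With rows sorted ascending by gene, row 3 is gene=PV8. tissue columns in first-appearance order: muscle, lung, brain, kidney; column 3 is brain.
Long rows with gene=PV8, tissue=brain: min(54, -8.8) = -8.8.

-8.8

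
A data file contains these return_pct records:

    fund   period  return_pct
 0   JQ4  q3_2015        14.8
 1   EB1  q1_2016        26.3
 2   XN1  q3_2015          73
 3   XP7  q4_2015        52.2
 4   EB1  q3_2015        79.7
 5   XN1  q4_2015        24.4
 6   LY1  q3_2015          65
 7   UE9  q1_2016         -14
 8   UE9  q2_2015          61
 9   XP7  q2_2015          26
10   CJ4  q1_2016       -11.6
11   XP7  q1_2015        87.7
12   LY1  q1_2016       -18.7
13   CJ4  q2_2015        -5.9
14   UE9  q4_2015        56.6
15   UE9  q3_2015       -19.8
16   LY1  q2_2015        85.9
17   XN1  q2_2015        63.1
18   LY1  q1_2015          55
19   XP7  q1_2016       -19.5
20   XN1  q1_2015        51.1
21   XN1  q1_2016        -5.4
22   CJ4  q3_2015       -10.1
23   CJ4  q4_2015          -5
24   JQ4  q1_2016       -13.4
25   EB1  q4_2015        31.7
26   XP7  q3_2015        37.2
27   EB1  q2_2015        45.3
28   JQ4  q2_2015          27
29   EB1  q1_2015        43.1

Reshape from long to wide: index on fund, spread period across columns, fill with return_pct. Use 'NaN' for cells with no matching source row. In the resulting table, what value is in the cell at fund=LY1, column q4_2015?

NaN

No long-format row has fund=LY1 and period=q4_2015, so the cell is NaN.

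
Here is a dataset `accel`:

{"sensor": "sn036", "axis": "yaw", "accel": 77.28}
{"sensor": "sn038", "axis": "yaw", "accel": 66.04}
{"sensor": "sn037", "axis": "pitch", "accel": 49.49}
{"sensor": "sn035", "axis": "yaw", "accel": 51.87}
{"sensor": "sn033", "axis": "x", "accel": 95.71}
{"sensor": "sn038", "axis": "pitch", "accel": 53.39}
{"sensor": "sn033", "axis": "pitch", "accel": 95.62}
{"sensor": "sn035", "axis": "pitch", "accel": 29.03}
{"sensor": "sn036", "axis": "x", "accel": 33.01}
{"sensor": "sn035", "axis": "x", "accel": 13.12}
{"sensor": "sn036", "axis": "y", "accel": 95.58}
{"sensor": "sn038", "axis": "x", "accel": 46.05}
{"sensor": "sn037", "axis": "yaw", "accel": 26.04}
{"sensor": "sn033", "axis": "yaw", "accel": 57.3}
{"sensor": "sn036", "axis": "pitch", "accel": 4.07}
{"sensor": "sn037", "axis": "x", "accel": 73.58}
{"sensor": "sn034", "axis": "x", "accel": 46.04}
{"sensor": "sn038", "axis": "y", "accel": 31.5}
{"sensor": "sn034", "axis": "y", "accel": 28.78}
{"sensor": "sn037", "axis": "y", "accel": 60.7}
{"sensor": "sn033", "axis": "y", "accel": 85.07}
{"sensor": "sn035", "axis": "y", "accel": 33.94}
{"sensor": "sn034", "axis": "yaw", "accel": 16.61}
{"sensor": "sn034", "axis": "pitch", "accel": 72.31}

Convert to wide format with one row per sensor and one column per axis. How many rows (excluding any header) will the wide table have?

6 distinct sensor values → 6 rows.

6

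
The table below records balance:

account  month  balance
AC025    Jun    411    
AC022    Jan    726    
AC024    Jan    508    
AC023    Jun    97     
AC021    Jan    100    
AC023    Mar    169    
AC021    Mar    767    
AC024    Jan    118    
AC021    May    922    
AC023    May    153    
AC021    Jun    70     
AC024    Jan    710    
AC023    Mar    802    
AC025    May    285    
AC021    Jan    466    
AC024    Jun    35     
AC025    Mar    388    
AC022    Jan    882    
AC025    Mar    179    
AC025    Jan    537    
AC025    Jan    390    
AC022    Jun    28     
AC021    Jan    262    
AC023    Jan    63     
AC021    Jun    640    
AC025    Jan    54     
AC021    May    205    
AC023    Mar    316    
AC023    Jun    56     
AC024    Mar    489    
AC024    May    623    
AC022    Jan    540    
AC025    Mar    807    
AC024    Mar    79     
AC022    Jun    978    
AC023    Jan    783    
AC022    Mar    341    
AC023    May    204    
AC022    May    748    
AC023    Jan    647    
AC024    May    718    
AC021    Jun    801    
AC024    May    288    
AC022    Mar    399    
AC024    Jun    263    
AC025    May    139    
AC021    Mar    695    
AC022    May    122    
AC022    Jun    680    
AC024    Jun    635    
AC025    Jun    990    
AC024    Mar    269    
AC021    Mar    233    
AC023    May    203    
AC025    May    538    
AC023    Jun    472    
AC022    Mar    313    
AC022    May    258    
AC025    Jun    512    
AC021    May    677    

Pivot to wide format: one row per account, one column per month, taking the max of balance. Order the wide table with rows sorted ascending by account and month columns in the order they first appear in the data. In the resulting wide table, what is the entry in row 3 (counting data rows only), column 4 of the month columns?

204

With rows sorted ascending by account, row 3 is account=AC023. month columns in first-appearance order: Jun, Jan, Mar, May; column 4 is May.
Long rows with account=AC023, month=May: max(153, 204, 203) = 204.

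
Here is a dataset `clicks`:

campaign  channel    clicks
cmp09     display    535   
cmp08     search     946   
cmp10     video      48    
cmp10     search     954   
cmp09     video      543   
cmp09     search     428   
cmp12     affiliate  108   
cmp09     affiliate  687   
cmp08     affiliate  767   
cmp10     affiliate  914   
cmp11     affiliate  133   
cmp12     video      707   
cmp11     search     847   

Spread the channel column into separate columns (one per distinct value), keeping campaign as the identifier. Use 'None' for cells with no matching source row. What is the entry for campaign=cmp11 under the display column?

None

No long-format row has campaign=cmp11 and channel=display, so the cell is None.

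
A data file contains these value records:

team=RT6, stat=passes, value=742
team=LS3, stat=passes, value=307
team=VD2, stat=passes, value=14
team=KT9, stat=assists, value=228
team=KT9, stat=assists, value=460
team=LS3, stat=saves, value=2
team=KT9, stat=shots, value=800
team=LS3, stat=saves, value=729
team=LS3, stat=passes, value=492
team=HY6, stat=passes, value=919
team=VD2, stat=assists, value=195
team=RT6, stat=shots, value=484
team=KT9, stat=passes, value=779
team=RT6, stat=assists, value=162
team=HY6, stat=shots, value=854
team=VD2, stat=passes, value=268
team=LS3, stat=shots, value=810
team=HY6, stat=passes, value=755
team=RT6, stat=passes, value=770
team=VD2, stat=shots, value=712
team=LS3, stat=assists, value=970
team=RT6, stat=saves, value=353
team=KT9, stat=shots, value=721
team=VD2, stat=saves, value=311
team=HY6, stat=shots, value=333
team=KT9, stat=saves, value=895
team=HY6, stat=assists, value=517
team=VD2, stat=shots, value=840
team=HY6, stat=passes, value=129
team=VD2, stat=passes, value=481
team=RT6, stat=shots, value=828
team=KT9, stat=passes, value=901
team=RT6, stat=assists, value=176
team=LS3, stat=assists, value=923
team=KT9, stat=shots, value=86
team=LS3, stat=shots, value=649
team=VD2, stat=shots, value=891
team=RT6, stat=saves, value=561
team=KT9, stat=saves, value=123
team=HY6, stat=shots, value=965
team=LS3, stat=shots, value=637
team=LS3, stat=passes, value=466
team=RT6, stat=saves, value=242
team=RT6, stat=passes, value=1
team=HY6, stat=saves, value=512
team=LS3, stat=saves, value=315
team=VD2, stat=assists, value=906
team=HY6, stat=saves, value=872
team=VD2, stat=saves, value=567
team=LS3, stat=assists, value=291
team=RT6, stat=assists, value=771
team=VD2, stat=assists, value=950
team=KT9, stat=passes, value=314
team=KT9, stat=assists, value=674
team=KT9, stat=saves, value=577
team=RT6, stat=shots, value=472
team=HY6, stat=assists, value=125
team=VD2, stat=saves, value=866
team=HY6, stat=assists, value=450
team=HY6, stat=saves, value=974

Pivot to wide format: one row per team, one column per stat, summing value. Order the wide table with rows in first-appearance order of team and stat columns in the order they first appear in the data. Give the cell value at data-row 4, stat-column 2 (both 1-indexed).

With rows in first-appearance order of team, row 4 is team=KT9. stat columns in first-appearance order: passes, assists, saves, shots; column 2 is assists.
Long rows with team=KT9, stat=assists: 228 + 460 + 674 = 1362.

1362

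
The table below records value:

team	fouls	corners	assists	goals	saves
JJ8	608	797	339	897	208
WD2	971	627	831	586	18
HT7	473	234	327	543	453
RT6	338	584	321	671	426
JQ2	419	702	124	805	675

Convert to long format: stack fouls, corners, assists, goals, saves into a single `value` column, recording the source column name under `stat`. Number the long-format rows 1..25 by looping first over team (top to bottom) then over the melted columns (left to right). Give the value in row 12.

25 rows total (5 × 5). Row 12: index ⌊(12-1)/5⌋ = 2 into team → HT7; (12-1) mod 5 = 1 into the melted columns → corners.
So row 12 is (HT7, corners, 234); value = 234.

234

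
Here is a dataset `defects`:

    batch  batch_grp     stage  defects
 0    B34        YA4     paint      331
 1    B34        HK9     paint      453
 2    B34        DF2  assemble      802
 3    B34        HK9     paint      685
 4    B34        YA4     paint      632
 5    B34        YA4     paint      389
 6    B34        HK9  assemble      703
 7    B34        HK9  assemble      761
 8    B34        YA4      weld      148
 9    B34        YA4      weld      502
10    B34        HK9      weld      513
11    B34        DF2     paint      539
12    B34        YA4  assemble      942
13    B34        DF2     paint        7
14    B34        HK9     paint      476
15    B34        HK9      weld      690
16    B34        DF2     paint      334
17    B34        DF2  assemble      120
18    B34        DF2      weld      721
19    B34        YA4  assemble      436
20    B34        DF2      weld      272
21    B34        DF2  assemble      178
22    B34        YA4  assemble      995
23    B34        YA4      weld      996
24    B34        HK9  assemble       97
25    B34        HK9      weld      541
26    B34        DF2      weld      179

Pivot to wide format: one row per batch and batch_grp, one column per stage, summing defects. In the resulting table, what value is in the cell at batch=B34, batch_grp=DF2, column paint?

Rows with batch=B34, batch_grp=DF2 and stage=paint: defects values are 539, 7, 334.
539 + 7 + 334 = 880.

880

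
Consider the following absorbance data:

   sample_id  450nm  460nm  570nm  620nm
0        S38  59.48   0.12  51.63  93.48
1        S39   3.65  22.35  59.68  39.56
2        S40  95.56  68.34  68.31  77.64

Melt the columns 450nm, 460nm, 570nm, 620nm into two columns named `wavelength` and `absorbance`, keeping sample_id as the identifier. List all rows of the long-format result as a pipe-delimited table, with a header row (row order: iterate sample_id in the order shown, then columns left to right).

Each (sample_id, column) pair becomes one row: 3 × 4 = 12 rows.
For example, (S38, 450nm) → absorbance=59.48.

| sample_id | wavelength | absorbance |
| S38 | 450nm | 59.48 |
| S38 | 460nm | 0.12 |
| S38 | 570nm | 51.63 |
| S38 | 620nm | 93.48 |
| S39 | 450nm | 3.65 |
| S39 | 460nm | 22.35 |
| S39 | 570nm | 59.68 |
| S39 | 620nm | 39.56 |
| S40 | 450nm | 95.56 |
| S40 | 460nm | 68.34 |
| S40 | 570nm | 68.31 |
| S40 | 620nm | 77.64 |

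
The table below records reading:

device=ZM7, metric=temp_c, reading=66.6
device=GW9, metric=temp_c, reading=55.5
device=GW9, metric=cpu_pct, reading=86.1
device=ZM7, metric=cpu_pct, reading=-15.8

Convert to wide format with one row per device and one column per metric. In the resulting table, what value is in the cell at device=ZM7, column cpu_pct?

-15.8

Wide layout: rows indexed by device, columns are the 2 distinct metric values (temp_c, cpu_pct).
Cell (device=ZM7, metric=cpu_pct) draws from the long row where device=ZM7 and metric=cpu_pct, which has reading=-15.8.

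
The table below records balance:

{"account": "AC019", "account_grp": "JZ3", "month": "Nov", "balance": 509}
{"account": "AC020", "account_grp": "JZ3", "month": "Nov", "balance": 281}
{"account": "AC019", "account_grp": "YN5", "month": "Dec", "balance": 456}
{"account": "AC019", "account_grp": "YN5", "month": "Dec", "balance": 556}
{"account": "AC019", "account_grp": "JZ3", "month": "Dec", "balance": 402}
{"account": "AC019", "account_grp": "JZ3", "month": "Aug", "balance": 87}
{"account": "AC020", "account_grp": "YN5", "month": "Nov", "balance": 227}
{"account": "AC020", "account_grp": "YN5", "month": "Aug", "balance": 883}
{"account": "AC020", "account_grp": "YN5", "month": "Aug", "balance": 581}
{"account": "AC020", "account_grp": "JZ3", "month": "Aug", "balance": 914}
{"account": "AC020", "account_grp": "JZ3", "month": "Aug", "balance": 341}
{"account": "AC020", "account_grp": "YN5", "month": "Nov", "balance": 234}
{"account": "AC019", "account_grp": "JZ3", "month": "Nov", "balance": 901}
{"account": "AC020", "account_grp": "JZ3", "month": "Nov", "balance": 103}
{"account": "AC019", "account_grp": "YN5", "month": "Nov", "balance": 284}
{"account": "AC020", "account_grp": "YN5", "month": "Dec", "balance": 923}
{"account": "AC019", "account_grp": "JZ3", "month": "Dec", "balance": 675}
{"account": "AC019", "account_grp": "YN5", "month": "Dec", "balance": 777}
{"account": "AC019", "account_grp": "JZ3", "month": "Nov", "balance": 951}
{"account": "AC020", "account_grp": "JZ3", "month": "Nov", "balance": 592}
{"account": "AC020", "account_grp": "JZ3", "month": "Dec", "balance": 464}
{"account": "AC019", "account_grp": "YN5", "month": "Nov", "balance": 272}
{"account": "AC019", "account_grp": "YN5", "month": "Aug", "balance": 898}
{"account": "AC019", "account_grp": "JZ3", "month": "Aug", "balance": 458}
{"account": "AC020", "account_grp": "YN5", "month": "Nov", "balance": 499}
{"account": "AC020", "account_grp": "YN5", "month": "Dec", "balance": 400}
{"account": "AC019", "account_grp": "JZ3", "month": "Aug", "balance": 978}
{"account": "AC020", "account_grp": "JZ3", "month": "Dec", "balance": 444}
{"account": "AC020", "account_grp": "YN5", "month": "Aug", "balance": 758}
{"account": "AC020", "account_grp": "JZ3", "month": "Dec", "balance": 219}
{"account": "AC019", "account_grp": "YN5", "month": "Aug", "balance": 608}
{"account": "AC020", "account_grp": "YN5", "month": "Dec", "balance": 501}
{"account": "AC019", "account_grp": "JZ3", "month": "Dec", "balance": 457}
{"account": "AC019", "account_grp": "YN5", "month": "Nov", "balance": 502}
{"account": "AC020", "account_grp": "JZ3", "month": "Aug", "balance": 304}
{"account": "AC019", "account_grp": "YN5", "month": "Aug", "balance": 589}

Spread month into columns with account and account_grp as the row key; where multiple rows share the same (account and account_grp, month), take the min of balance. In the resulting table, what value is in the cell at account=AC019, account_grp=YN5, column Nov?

Rows with account=AC019, account_grp=YN5 and month=Nov: balance values are 284, 272, 502.
min(284, 272, 502) = 272.

272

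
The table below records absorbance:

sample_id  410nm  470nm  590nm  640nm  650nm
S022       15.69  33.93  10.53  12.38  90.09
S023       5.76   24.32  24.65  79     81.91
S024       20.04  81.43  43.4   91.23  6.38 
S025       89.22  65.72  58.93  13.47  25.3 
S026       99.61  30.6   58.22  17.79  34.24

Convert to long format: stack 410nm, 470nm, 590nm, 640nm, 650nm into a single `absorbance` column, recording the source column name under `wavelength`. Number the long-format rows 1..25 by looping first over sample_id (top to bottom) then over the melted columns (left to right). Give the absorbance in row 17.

65.72

25 rows total (5 × 5). Row 17: index ⌊(17-1)/5⌋ = 3 into sample_id → S025; (17-1) mod 5 = 1 into the melted columns → 470nm.
So row 17 is (S025, 470nm, 65.72); absorbance = 65.72.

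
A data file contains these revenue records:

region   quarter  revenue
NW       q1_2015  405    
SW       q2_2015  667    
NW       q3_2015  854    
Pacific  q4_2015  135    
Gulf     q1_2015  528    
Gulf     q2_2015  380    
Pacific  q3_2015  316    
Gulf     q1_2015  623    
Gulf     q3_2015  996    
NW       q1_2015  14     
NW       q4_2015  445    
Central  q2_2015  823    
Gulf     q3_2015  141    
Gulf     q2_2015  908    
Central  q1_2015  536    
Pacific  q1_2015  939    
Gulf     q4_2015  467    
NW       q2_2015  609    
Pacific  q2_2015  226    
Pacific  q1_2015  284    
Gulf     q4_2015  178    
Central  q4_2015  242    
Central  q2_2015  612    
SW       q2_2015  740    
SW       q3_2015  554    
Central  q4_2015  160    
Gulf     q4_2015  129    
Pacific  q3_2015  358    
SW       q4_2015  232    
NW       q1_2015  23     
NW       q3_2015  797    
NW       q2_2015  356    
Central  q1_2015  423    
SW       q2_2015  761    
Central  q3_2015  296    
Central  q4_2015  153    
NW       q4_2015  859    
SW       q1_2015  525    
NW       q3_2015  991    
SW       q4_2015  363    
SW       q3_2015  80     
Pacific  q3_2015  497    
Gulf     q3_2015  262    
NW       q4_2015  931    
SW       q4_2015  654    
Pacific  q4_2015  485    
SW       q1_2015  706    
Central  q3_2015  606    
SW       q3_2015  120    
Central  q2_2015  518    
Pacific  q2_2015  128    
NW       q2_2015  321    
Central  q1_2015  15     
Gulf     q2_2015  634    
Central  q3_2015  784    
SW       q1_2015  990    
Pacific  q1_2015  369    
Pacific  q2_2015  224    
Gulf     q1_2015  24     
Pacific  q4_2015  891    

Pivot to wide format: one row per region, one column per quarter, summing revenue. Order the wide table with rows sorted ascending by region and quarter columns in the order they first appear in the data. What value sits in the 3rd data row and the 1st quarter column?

442

With rows sorted ascending by region, row 3 is region=NW. quarter columns in first-appearance order: q1_2015, q2_2015, q3_2015, q4_2015; column 1 is q1_2015.
Long rows with region=NW, quarter=q1_2015: 405 + 14 + 23 = 442.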